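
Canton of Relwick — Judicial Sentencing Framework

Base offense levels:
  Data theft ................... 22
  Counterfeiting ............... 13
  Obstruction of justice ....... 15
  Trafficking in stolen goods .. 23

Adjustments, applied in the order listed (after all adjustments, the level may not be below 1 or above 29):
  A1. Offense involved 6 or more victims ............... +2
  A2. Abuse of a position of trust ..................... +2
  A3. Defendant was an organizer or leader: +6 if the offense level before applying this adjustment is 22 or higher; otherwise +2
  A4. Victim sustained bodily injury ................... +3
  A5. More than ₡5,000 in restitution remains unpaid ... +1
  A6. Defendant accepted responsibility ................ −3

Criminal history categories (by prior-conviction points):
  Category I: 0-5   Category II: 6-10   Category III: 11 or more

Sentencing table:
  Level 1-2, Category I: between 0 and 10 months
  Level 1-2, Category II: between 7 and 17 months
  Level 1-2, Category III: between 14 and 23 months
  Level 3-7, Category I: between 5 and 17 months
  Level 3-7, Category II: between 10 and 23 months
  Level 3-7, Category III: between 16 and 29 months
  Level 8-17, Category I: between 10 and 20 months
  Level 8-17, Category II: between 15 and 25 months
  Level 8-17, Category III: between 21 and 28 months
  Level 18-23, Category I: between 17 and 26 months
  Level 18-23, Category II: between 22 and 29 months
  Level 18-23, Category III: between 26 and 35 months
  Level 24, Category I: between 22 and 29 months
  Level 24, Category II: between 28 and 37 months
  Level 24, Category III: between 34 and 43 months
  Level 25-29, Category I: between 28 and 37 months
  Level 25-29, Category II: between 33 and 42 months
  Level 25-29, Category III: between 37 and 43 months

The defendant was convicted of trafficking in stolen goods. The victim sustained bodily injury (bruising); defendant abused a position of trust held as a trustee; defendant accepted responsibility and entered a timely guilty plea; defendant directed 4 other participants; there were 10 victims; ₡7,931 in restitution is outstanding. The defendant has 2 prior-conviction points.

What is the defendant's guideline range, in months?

Base offense level for trafficking in stolen goods: 23.
A1 applies: 23 + 2 = 25.
A2 applies: 25 + 2 = 27.
A3 applies (level before this adjustment is 27 ≥ 22, so +6): 27 + 6 = 33.
A4 applies: 33 + 3 = 36.
A5 applies: 36 + 1 = 37.
A6 applies: 37 − 3 = 34.
Level 34 exceeds the maximum of 29; capped at 29.
Final offense level: 29.
Criminal history: 2 prior points → Category I (0-5).
Level 29 falls in the 25-29 band.
Grid: Level 25-29 × Category I = 28-37 months.

28-37 months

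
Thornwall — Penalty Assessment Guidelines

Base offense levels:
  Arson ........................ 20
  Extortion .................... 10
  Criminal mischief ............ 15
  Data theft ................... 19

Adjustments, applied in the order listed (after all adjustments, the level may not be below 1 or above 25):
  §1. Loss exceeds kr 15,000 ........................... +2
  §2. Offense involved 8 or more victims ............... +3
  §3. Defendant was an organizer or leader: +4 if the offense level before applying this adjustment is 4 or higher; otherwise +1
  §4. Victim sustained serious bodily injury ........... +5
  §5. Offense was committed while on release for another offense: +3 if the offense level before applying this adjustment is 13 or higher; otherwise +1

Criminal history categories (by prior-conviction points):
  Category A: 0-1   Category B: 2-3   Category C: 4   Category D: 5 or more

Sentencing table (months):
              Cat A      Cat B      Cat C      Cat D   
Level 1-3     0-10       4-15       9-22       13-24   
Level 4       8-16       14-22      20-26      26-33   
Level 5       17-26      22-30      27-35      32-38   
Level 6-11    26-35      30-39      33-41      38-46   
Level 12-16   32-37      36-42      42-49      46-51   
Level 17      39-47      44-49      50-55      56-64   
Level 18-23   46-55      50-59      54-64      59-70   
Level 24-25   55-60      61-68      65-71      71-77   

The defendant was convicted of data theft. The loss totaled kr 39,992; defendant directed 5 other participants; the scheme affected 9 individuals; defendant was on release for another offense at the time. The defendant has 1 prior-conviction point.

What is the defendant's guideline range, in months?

Base offense level for data theft: 19.
§1 applies: 19 + 2 = 21.
§2 applies: 21 + 3 = 24.
§3 applies (level before this adjustment is 24 ≥ 4, so +4): 24 + 4 = 28.
§4 does not apply.
§5 applies (level before this adjustment is 28 ≥ 13, so +3): 28 + 3 = 31.
Level 31 exceeds the maximum of 25; capped at 25.
Final offense level: 25.
Criminal history: 1 prior point → Category A (0-1).
Level 25 falls in the 24-25 band.
Grid: Level 24-25 × Category A = 55-60 months.

55-60 months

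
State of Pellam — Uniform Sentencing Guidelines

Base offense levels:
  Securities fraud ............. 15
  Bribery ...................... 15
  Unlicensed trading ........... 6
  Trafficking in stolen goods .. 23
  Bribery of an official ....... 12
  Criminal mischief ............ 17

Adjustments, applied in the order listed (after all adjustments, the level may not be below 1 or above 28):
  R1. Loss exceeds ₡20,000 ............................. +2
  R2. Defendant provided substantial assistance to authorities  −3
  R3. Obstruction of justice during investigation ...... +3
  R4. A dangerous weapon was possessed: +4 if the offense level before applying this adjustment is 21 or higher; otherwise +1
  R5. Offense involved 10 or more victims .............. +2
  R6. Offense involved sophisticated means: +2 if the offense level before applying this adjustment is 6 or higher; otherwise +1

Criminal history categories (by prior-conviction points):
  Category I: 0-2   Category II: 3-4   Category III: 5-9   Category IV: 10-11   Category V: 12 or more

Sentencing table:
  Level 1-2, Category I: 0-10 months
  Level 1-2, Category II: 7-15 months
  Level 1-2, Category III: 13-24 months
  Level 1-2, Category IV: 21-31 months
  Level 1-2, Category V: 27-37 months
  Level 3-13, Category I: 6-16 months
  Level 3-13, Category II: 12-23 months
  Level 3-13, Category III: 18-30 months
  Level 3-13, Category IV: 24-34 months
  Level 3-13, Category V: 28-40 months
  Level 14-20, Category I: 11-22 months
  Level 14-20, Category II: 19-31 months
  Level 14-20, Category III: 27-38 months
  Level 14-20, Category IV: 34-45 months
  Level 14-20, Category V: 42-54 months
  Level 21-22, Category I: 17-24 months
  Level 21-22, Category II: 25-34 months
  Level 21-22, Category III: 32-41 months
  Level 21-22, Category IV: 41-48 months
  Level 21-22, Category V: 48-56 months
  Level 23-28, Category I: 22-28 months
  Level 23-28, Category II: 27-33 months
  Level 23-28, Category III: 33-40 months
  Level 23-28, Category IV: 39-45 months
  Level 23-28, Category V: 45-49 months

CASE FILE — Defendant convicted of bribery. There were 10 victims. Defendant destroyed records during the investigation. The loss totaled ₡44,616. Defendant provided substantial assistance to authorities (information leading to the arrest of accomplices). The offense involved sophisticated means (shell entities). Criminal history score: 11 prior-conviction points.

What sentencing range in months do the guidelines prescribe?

41-48 months

Base offense level for bribery: 15.
R1 applies: 15 + 2 = 17.
R2 applies: 17 − 3 = 14.
R3 applies: 14 + 3 = 17.
R4 does not apply.
R5 applies: 17 + 2 = 19.
R6 applies (level before this adjustment is 19 ≥ 6, so +2): 19 + 2 = 21.
Final offense level: 21.
Criminal history: 11 prior points → Category IV (10-11).
Level 21 falls in the 21-22 band.
Grid: Level 21-22 × Category IV = 41-48 months.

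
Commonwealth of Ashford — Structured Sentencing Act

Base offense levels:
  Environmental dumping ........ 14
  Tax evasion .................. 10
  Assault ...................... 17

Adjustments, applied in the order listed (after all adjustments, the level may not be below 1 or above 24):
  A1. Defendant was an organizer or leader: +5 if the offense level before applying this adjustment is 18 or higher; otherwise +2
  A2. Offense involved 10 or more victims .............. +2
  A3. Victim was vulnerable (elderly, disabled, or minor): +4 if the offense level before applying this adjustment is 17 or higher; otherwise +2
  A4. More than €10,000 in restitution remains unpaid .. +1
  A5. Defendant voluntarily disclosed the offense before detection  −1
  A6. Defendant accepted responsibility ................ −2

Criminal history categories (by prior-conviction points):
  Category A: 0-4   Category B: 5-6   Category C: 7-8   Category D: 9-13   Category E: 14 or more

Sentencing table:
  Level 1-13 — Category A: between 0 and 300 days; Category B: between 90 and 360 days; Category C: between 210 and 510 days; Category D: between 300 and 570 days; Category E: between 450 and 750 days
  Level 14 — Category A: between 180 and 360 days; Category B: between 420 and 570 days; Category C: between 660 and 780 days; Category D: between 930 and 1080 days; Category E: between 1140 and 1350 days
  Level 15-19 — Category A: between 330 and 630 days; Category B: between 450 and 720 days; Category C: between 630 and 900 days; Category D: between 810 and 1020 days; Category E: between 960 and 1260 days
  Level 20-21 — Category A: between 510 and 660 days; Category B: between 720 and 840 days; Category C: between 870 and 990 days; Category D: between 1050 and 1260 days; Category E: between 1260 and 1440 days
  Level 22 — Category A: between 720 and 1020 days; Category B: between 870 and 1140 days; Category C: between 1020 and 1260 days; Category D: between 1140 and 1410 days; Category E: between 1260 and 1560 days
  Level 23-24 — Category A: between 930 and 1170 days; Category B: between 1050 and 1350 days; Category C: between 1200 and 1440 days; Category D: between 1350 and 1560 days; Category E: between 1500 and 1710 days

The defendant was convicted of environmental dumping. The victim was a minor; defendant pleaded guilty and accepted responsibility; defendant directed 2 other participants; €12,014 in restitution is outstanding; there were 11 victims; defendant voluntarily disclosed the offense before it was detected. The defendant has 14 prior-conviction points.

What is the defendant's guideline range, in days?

Base offense level for environmental dumping: 14.
A1 applies (level before this adjustment is 14 < 18, so +2): 14 + 2 = 16.
A2 applies: 16 + 2 = 18.
A3 applies (level before this adjustment is 18 ≥ 17, so +4): 18 + 4 = 22.
A4 applies: 22 + 1 = 23.
A5 applies: 23 − 1 = 22.
A6 applies: 22 − 2 = 20.
Final offense level: 20.
Criminal history: 14 prior points → Category E (14+).
Level 20 falls in the 20-21 band.
Grid: Level 20-21 × Category E = 1260-1440 days.

1260-1440 days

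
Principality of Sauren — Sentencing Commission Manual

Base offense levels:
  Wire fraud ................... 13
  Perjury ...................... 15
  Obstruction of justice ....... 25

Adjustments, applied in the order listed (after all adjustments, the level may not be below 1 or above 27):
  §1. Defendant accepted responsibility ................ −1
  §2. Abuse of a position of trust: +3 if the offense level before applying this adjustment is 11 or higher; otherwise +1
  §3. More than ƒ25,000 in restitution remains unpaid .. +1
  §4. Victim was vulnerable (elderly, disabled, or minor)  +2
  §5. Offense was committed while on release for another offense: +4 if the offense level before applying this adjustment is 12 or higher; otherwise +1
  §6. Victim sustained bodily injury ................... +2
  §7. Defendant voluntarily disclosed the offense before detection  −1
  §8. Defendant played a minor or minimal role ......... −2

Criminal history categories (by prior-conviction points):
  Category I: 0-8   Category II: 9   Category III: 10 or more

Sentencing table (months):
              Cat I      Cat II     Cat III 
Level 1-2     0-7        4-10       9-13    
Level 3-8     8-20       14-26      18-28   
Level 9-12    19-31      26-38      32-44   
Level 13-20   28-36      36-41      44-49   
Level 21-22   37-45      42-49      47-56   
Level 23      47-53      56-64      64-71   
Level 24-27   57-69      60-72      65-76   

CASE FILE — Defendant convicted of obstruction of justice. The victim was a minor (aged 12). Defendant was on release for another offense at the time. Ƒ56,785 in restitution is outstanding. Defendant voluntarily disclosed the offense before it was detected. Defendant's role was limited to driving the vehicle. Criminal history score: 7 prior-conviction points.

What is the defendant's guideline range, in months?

Base offense level for obstruction of justice: 25.
§1 does not apply.
§3 applies: 25 + 1 = 26.
§4 applies: 26 + 2 = 28.
§5 applies (level before this adjustment is 28 ≥ 12, so +4): 28 + 4 = 32.
§7 applies: 32 − 1 = 31.
§8 applies: 31 − 2 = 29.
Level 29 exceeds the maximum of 27; capped at 27.
Final offense level: 27.
Criminal history: 7 prior points → Category I (0-8).
Level 27 falls in the 24-27 band.
Grid: Level 24-27 × Category I = 57-69 months.

57-69 months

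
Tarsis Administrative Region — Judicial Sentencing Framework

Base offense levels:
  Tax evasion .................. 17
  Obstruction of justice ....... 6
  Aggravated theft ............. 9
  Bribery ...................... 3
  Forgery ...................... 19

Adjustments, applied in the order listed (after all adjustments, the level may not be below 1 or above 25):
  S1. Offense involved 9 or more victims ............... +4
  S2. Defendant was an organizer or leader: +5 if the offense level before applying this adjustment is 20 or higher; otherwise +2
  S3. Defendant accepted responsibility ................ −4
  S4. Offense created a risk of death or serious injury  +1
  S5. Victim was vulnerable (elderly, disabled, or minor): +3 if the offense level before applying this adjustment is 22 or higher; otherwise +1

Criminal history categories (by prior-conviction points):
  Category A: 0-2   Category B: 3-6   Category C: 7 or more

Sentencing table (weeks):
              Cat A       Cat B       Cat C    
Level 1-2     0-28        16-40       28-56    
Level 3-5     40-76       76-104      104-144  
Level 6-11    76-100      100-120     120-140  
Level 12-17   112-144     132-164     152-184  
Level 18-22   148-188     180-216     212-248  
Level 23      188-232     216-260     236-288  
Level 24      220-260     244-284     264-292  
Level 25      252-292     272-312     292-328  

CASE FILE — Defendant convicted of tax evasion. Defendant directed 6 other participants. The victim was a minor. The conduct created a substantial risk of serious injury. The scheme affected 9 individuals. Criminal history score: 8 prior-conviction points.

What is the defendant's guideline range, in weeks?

292-328 weeks

Base offense level for tax evasion: 17.
S1 applies: 17 + 4 = 21.
S2 applies (level before this adjustment is 21 ≥ 20, so +5): 21 + 5 = 26.
S3 does not apply.
S4 applies: 26 + 1 = 27.
S5 applies (level before this adjustment is 27 ≥ 22, so +3): 27 + 3 = 30.
Level 30 exceeds the maximum of 25; capped at 25.
Final offense level: 25.
Criminal history: 8 prior points → Category C (7+).
Level 25 falls in the 25 band.
Grid: Level 25 × Category C = 292-328 weeks.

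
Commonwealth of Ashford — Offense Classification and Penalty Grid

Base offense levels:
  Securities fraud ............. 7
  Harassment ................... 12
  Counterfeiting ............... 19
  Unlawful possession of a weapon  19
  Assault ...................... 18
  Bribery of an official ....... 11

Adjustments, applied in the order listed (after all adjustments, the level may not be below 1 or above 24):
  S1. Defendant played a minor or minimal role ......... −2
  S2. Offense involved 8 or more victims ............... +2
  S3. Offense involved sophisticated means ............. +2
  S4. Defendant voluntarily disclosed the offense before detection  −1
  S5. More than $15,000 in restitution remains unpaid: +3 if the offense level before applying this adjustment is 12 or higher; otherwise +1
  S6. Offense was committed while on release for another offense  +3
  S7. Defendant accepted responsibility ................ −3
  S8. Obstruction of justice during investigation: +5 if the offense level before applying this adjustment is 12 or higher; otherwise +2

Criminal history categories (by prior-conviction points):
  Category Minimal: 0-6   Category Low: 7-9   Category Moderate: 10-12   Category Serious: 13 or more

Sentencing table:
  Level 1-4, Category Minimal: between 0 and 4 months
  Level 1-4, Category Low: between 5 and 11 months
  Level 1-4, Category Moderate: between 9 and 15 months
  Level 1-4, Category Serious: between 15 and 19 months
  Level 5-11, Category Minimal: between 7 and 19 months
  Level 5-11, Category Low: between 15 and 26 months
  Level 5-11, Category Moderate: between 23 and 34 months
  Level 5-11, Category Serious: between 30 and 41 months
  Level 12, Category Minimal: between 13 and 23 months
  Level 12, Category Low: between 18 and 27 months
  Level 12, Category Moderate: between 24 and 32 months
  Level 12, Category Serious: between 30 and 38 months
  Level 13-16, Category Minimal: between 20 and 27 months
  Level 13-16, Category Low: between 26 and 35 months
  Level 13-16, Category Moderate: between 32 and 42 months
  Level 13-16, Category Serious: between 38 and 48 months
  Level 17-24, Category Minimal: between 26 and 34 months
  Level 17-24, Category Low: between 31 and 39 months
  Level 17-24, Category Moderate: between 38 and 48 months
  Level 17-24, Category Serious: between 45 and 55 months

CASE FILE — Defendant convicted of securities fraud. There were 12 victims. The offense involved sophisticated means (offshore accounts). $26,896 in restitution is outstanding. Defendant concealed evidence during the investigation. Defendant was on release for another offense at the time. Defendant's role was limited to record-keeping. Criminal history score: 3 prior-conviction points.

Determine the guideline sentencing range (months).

26-34 months

Base offense level for securities fraud: 7.
S1 applies: 7 − 2 = 5.
S2 applies: 5 + 2 = 7.
S3 applies: 7 + 2 = 9.
S4 does not apply.
S5 applies (level before this adjustment is 9 < 12, so +1): 9 + 1 = 10.
S6 applies: 10 + 3 = 13.
S7 does not apply.
S8 applies (level before this adjustment is 13 ≥ 12, so +5): 13 + 5 = 18.
Final offense level: 18.
Criminal history: 3 prior points → Category Minimal (0-6).
Level 18 falls in the 17-24 band.
Grid: Level 17-24 × Category Minimal = 26-34 months.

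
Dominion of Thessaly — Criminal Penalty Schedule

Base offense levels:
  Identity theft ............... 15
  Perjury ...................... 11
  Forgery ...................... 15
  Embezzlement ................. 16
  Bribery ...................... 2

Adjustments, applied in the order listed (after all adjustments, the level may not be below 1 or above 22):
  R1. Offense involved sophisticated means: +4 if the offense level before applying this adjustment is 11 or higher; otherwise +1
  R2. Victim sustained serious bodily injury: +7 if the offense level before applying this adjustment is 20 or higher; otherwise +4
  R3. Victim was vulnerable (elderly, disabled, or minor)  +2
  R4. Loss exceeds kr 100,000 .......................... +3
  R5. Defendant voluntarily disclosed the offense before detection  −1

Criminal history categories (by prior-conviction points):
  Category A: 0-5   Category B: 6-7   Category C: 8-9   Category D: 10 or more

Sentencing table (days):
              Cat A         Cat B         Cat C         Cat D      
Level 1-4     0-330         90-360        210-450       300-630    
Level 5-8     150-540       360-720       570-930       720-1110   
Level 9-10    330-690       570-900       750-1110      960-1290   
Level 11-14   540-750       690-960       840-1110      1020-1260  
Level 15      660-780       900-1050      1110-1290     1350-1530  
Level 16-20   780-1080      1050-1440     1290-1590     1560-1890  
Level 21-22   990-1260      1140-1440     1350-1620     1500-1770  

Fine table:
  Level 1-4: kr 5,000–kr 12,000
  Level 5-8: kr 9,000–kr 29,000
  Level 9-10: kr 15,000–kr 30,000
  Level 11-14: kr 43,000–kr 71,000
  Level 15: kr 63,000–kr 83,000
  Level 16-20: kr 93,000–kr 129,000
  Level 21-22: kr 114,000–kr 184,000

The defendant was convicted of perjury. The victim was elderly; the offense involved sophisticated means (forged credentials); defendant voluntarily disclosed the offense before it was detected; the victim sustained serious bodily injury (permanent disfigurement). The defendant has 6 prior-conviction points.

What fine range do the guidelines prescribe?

Base offense level for perjury: 11.
R1 applies (level before this adjustment is 11 ≥ 11, so +4): 11 + 4 = 15.
R2 applies (level before this adjustment is 15 < 20, so +4): 15 + 4 = 19.
R3 applies: 19 + 2 = 21.
R4 does not apply.
R5 applies: 21 − 1 = 20.
Final offense level: 20.
Level 20 falls in the 16-20 band.
Fine table: Level 16-20 → kr 93,000–kr 129,000.

kr 93,000–kr 129,000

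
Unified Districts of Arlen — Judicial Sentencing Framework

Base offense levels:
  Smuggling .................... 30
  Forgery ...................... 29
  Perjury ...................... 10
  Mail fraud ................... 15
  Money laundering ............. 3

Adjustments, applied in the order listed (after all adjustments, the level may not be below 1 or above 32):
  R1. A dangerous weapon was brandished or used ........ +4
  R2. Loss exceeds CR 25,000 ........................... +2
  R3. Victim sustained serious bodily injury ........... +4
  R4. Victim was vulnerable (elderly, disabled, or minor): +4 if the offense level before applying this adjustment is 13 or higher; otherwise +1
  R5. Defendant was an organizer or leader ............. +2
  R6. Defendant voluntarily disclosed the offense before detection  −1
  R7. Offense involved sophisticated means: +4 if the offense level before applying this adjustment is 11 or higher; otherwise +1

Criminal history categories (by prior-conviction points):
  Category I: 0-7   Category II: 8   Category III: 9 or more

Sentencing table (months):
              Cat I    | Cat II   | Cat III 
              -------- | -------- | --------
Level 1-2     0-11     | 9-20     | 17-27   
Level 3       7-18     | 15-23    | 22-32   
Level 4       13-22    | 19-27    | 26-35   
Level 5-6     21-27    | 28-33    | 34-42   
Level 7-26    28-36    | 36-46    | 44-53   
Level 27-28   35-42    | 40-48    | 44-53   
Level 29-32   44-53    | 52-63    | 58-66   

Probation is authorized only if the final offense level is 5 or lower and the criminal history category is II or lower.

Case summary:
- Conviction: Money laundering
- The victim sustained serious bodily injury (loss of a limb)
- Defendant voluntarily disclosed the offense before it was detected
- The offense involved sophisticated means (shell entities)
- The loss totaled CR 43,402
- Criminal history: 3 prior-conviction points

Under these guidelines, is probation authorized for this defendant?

Base offense level for money laundering: 3.
R2 applies: 3 + 2 = 5.
R3 applies: 5 + 4 = 9.
R6 applies: 9 − 1 = 8.
R7 applies (level before this adjustment is 8 < 11, so +1): 8 + 1 = 9.
Final offense level: 9.
Criminal history: 3 prior points → Category I (0-7).
Level 9 falls in the 7-26 band.
Grid: Level 7-26 × Category I = 28-36 months.
Probation check: level 9 > 5 and category I ≤ II → not eligible.

No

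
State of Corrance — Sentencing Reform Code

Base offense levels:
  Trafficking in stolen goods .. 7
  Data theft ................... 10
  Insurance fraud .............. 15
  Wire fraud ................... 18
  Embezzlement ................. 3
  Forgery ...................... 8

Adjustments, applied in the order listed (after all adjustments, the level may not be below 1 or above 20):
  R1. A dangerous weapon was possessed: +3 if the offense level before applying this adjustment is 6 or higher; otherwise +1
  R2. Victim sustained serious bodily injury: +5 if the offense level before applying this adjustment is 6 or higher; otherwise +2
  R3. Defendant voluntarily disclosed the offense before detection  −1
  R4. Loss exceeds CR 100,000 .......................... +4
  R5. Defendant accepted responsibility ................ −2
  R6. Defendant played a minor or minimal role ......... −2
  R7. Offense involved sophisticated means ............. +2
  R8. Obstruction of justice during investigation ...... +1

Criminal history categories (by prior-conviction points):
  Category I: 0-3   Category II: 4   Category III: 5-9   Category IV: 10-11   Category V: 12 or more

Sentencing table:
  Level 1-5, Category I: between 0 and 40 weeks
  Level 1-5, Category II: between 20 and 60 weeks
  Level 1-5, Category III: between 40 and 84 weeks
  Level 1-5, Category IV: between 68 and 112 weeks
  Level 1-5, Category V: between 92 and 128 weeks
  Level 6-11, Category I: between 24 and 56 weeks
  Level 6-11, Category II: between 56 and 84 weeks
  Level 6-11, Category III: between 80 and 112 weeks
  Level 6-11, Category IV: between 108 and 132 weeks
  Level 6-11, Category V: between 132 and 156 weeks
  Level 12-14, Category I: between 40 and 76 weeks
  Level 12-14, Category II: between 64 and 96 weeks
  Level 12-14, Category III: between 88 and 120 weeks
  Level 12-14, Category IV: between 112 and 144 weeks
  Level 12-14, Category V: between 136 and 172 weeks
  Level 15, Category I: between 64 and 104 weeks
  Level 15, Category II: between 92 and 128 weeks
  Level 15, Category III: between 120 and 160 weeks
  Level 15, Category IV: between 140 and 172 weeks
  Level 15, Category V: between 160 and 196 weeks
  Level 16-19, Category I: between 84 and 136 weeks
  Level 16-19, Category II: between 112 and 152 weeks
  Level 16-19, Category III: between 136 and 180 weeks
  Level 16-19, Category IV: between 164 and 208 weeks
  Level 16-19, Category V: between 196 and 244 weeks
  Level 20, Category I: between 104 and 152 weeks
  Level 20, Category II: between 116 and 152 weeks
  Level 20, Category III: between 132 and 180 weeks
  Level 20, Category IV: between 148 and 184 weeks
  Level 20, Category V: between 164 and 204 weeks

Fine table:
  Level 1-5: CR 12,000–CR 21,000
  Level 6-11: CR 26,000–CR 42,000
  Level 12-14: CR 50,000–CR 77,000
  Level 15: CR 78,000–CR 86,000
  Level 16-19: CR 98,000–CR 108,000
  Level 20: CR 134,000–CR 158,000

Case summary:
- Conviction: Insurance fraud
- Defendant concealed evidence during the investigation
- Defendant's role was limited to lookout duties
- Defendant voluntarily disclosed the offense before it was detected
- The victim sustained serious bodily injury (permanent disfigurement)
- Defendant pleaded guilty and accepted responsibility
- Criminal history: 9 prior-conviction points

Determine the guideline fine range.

CR 98,000–CR 108,000

Base offense level for insurance fraud: 15.
R2 applies (level before this adjustment is 15 ≥ 6, so +5): 15 + 5 = 20.
R3 applies: 20 − 1 = 19.
R5 applies: 19 − 2 = 17.
R6 applies: 17 − 2 = 15.
R7 does not apply.
R8 applies: 15 + 1 = 16.
Final offense level: 16.
Level 16 falls in the 16-19 band.
Fine table: Level 16-19 → CR 98,000–CR 108,000.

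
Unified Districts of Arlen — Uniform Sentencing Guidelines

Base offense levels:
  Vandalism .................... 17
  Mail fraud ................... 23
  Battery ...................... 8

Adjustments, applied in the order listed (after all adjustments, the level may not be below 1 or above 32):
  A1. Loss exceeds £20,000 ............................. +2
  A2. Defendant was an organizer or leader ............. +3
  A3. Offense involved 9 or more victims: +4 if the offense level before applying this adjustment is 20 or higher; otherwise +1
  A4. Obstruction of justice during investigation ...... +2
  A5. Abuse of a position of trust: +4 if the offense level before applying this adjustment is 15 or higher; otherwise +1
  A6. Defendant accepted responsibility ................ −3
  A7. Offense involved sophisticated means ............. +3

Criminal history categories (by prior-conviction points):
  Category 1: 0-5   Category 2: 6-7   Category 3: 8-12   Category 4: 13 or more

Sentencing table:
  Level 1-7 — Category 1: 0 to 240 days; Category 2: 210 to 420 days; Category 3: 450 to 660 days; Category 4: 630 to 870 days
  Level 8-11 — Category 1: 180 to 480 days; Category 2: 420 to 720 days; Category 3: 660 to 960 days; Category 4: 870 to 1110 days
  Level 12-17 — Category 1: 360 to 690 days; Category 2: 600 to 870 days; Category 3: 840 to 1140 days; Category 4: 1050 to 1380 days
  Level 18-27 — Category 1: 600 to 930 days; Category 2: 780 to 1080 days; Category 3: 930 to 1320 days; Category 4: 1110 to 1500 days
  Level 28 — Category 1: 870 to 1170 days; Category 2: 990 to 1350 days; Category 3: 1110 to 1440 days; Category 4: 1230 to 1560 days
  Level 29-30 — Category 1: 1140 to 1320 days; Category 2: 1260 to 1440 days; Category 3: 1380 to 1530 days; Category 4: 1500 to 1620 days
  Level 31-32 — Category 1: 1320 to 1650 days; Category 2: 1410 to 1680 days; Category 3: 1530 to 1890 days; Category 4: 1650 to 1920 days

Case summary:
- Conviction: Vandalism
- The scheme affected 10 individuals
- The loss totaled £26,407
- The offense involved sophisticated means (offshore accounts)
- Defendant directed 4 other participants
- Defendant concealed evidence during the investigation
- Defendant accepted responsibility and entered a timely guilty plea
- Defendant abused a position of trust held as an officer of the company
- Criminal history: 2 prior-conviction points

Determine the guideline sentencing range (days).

Base offense level for vandalism: 17.
A1 applies: 17 + 2 = 19.
A2 applies: 19 + 3 = 22.
A3 applies (level before this adjustment is 22 ≥ 20, so +4): 22 + 4 = 26.
A4 applies: 26 + 2 = 28.
A5 applies (level before this adjustment is 28 ≥ 15, so +4): 28 + 4 = 32.
A6 applies: 32 − 3 = 29.
A7 applies: 29 + 3 = 32.
Final offense level: 32.
Criminal history: 2 prior points → Category 1 (0-5).
Level 32 falls in the 31-32 band.
Grid: Level 31-32 × Category 1 = 1320-1650 days.

1320-1650 days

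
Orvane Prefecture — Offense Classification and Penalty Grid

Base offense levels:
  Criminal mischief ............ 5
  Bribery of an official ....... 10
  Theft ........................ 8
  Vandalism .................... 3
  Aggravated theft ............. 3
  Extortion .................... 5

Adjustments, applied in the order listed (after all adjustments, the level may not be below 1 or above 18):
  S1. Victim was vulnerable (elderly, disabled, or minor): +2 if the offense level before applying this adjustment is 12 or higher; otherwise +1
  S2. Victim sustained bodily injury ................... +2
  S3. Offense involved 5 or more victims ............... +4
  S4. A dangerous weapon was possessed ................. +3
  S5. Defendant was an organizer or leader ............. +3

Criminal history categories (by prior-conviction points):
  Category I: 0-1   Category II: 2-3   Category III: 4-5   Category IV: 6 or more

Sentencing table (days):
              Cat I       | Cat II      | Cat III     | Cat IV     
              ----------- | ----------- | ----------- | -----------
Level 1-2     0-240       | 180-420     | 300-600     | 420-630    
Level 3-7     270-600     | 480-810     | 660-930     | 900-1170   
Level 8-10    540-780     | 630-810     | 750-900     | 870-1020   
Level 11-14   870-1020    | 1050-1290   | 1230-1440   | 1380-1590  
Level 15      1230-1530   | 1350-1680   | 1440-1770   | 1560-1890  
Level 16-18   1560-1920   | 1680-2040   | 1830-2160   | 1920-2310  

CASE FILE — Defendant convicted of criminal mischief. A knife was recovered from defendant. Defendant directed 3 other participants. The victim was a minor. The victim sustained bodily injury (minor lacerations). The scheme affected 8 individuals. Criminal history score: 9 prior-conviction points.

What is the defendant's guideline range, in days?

Base offense level for criminal mischief: 5.
S1 applies (level before this adjustment is 5 < 12, so +1): 5 + 1 = 6.
S2 applies: 6 + 2 = 8.
S3 applies: 8 + 4 = 12.
S4 applies: 12 + 3 = 15.
S5 applies: 15 + 3 = 18.
Final offense level: 18.
Criminal history: 9 prior points → Category IV (6+).
Level 18 falls in the 16-18 band.
Grid: Level 16-18 × Category IV = 1920-2310 days.

1920-2310 days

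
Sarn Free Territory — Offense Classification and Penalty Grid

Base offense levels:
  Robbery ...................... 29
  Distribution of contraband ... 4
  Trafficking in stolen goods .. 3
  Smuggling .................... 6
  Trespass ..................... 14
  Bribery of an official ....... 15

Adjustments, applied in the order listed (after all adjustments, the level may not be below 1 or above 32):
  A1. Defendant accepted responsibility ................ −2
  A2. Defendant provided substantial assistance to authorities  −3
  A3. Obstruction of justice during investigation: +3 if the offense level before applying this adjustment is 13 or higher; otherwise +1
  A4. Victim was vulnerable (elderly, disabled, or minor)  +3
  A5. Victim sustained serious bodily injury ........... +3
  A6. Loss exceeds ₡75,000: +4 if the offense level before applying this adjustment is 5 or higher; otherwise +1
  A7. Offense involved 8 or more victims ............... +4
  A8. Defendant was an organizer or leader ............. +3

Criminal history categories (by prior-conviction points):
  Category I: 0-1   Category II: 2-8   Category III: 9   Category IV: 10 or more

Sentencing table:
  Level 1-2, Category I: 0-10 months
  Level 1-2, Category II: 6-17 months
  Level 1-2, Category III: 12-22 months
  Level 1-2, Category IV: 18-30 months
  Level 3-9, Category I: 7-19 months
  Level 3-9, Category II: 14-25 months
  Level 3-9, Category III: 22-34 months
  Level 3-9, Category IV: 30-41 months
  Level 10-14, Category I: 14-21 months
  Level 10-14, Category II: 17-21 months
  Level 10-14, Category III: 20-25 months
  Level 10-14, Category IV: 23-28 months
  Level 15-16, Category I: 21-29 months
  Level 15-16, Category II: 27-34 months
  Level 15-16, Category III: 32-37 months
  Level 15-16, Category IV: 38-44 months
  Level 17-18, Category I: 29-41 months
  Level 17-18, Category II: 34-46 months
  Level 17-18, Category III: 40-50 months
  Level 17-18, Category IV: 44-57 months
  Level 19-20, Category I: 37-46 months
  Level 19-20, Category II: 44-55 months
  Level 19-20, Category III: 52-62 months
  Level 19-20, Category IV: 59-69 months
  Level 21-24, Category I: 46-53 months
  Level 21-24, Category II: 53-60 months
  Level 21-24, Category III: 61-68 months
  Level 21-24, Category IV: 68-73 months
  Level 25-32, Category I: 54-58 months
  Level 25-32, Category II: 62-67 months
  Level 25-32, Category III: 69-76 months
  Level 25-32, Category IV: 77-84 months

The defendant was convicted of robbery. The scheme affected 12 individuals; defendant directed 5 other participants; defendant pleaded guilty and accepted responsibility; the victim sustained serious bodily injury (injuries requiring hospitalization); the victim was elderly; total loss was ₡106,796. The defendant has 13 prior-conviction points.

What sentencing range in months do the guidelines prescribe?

Base offense level for robbery: 29.
A1 applies: 29 − 2 = 27.
A3 does not apply.
A4 applies: 27 + 3 = 30.
A5 applies: 30 + 3 = 33.
A6 applies (level before this adjustment is 33 ≥ 5, so +4): 33 + 4 = 37.
A7 applies: 37 + 4 = 41.
A8 applies: 41 + 3 = 44.
Level 44 exceeds the maximum of 32; capped at 32.
Final offense level: 32.
Criminal history: 13 prior points → Category IV (10+).
Level 32 falls in the 25-32 band.
Grid: Level 25-32 × Category IV = 77-84 months.

77-84 months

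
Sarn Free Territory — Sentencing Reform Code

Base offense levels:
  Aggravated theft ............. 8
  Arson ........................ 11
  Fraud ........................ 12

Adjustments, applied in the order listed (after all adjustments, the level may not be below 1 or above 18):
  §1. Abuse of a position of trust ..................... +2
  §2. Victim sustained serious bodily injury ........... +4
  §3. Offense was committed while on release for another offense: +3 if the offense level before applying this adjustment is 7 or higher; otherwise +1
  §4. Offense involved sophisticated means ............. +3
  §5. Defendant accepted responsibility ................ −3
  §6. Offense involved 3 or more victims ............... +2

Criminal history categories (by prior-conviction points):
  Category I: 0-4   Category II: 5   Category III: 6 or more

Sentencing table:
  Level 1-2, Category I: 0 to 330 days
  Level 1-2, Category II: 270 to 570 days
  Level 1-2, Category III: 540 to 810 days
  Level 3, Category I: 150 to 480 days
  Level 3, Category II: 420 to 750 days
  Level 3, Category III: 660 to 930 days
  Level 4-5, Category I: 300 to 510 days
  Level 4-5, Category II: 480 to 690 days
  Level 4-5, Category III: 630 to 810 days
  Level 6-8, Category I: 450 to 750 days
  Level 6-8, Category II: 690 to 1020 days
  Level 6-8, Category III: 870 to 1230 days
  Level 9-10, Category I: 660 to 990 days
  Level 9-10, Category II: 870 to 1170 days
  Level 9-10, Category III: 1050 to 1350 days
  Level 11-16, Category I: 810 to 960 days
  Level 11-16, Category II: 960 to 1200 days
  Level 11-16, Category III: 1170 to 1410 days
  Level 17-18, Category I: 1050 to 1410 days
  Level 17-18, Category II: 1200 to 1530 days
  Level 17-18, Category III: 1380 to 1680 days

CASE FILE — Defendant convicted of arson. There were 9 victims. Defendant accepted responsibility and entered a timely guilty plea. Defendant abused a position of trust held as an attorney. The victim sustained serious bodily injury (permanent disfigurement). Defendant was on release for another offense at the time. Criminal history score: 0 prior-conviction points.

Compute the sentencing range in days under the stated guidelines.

1050-1410 days

Base offense level for arson: 11.
§1 applies: 11 + 2 = 13.
§2 applies: 13 + 4 = 17.
§3 applies (level before this adjustment is 17 ≥ 7, so +3): 17 + 3 = 20.
§4 does not apply.
§5 applies: 20 − 3 = 17.
§6 applies: 17 + 2 = 19.
Level 19 exceeds the maximum of 18; capped at 18.
Final offense level: 18.
Criminal history: 0 prior points → Category I (0-4).
Level 18 falls in the 17-18 band.
Grid: Level 17-18 × Category I = 1050-1410 days.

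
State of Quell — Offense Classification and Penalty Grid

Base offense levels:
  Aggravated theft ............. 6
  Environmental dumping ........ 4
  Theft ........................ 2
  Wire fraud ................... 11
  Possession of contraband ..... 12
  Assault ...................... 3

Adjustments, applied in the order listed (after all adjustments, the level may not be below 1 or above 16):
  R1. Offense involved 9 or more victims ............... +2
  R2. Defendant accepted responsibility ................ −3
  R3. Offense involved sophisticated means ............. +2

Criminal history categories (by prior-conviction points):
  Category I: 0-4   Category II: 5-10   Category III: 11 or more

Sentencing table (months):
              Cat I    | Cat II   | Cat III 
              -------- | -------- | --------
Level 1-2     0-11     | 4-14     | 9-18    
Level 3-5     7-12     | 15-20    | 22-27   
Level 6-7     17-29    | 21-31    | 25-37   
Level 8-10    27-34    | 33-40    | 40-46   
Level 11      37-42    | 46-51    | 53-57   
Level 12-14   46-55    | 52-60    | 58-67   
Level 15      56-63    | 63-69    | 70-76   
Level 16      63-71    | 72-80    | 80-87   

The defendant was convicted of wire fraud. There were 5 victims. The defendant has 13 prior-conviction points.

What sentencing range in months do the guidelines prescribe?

Base offense level for wire fraud: 11.
Final offense level: 11.
Criminal history: 13 prior points → Category III (11+).
Level 11 falls in the 11 band.
Grid: Level 11 × Category III = 53-57 months.

53-57 months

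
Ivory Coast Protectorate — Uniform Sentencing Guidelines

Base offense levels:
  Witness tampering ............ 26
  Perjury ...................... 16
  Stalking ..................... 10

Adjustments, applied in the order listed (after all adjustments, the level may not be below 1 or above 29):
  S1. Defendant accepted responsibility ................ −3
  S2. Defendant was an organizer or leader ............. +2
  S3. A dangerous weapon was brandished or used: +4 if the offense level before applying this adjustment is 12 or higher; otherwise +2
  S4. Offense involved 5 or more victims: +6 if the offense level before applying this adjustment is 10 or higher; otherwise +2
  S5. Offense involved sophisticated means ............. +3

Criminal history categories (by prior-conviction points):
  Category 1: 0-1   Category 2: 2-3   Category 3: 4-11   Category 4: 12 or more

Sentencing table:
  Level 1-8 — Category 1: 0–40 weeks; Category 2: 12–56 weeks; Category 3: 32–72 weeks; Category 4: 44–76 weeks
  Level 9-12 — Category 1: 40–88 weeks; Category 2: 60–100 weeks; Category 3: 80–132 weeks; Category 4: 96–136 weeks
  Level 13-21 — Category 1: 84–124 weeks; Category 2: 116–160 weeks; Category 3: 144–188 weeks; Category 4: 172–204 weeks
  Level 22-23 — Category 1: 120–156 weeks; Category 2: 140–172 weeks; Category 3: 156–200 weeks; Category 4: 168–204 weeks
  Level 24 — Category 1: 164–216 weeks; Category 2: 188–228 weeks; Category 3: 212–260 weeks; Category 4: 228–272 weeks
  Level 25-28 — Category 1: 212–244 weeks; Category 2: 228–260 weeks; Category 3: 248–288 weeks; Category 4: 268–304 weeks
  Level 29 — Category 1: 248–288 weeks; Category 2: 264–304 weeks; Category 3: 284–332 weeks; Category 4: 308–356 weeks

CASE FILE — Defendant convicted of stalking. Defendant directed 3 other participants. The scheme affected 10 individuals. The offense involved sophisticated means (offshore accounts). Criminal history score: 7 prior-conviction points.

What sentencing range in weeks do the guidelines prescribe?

144-188 weeks

Base offense level for stalking: 10.
S1 does not apply.
S2 applies: 10 + 2 = 12.
S4 applies (level before this adjustment is 12 ≥ 10, so +6): 12 + 6 = 18.
S5 applies: 18 + 3 = 21.
Final offense level: 21.
Criminal history: 7 prior points → Category 3 (4-11).
Level 21 falls in the 13-21 band.
Grid: Level 13-21 × Category 3 = 144-188 weeks.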